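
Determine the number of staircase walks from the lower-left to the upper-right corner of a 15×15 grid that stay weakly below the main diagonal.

Monotone paths in an n×n grid that stay weakly below the diagonal are counted by C_n; here n = 15.
C_15 = C_14 · 2(2·14+1)/(14+2) = 2674440 · 58/16 = 9694845.

9694845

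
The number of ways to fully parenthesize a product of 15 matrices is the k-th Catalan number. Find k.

14

Bracketing 15 factors into binary products is counted by C_{15−1} = C_14.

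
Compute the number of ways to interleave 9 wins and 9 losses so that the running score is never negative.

4862

Ballot sequences with n votes each where one side never trails are Dyck words, counted by C_n; here n = 9.
C_9 = 4862.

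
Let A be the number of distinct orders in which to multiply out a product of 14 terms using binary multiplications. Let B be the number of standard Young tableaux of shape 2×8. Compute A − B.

741470

Bracketing 14 factors into binary products is counted by C_{14−1} = C_13. So A = C_13 = 742900.
Standard Young tableaux of shape 2×n are counted by C_n; here n = 8. So B = C_8 = 1430.
A − B = 742900 − 1430 = 741470.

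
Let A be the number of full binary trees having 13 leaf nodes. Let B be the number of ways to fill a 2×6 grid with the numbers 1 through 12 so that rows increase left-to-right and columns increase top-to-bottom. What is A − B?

Full binary trees with 13 leaves have 13−1 = 12 internal nodes, so there are C_12 of them. So A = C_12 = 208012.
Standard Young tableaux of shape 2×n are counted by C_n; here n = 6. So B = C_6 = 132.
A − B = 208012 − 132 = 207880.

207880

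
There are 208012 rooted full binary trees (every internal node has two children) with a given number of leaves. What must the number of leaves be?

Full binary trees with L leaves are counted by C_{L−1}. The Catalan number equal to 208012 is C_12.
So the index is 12, and the number of leaves is 12 + 1 = 13.

13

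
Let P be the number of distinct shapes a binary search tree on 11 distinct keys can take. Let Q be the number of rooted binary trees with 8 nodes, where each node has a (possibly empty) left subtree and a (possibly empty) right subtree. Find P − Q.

Rooted binary trees with 11 nodes (each child slot possibly empty) number C_11. So P = C_11 = 58786.
Binary trees (left/right distinguished) on n nodes are counted by C_n; here n = 8. So Q = C_8 = 1430.
P − Q = 58786 − 1430 = 57356.

57356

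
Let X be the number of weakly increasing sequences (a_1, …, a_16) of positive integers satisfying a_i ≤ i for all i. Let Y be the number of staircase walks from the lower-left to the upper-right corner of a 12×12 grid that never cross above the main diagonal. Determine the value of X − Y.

Weakly increasing sequences with a_i ≤ i biject with Dyck paths of semilength 16, so there are C_16. So X = C_16 = 35357670.
Sub-diagonal monotone paths from (0,0) to (12,12) biject with Dyck paths of semilength 12, giving C_12. So Y = C_12 = 208012.
X − Y = 35357670 − 208012 = 35149658.

35149658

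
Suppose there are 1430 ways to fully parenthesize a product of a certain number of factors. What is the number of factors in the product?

Parenthesizations of m factors are counted by C_{m−1}. Since C_8 = 1430, the index is 8.
So the index is 8, and the number of factors is 8 + 1 = 9.

9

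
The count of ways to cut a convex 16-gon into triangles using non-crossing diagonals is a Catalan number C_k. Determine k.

14

A convex 16-gon is triangulated into 14 triangles, and the number of such triangulations is the Catalan number C_{16−2} = C_14.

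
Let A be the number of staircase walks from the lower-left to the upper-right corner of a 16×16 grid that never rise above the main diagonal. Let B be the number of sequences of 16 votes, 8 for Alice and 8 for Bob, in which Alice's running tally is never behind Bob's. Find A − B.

35356240

Sub-diagonal monotone paths from (0,0) to (16,16) biject with Dyck paths of semilength 16, giving C_16. So A = C_16 = 35357670.
Ballot sequences with n votes each where one side never trails are Dyck words, counted by C_n; here n = 8. So B = C_8 = 1430.
A − B = 35357670 − 1430 = 35356240.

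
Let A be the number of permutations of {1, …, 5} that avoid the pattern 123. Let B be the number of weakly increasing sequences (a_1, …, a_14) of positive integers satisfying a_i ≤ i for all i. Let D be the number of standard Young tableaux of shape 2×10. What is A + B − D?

Permutations of [n] avoiding any single length-3 pattern are counted by C_n; here n = 5. So A = C_5 = 42.
Weakly increasing sequences with a_i ≤ i biject with Dyck paths of semilength 14, so there are C_14. So B = C_14 = 2674440.
By the hook-length formula (or a Dyck-path bijection), SYT of shape 2×10 number C_10. So D = C_10 = 16796.
A + B − D = 42 + 2674440 − 16796 = 2657686.

2657686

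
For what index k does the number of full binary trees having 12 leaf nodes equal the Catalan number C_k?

Full binary trees with 12 leaves have 12−1 = 11 internal nodes, so there are C_11 of them.

11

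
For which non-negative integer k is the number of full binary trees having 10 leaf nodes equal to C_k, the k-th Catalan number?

9

Full binary trees with 10 leaves have 10−1 = 9 internal nodes, so there are C_9 of them.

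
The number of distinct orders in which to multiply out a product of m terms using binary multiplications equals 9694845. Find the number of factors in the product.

16

Parenthesizations of m factors are counted by C_{m−1}. The Catalan number equal to 9694845 is C_15.
So the index is 15, and the number of factors is 15 + 1 = 16.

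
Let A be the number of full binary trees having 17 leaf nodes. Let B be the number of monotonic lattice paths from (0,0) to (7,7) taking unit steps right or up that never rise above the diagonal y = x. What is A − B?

35357241

Full binary trees with 17 leaves have 17−1 = 16 internal nodes, so there are C_16 of them. So A = C_16 = 35357670.
Monotone paths in an n×n grid that stay weakly below the diagonal are counted by C_n; here n = 7. So B = C_7 = 429.
A − B = 35357670 − 429 = 35357241.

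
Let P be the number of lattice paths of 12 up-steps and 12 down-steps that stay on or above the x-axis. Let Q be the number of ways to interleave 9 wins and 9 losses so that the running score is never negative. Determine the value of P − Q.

A Dyck path with 12 up-steps and 12 down-steps has semilength 12, so there are C_12 of them. So P = C_12 = 208012.
Reading a vote for the leader as '(' and for the other as ')' turns such a sequence into a balanced string of 9 pairs, so the count is C_9. So Q = C_9 = 4862.
P − Q = 208012 − 4862 = 203150.

203150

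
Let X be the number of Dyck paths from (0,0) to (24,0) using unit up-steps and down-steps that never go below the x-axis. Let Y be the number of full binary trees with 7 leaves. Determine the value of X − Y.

207880

Dyck paths of semilength n (length 2n) are counted by C_n; here n = 12. So X = C_12 = 208012.
Full binary trees with 7 leaves have 7−1 = 6 internal nodes, so there are C_6 of them. So Y = C_6 = 132.
X − Y = 208012 − 132 = 207880.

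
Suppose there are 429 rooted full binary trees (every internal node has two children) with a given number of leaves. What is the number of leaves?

8

Full binary trees with L leaves are counted by C_{L−1}, and C_7 = 429.
So the index is 7, and the number of leaves is 7 + 1 = 8.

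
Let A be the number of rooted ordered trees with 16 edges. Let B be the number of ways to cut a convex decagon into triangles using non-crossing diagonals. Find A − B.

35356240

A rooted plane tree with 16 edges has 17 nodes, and the count is C_16. So A = C_16 = 35357670.
Triangulations of a convex m-gon are counted by C_{m−2}; with m = 10 this is C_8. So B = C_8 = 1430.
A − B = 35357670 − 1430 = 35356240.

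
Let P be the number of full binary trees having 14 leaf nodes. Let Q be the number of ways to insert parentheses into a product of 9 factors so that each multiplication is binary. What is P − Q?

741470

Full binary trees with 14 leaves have 14−1 = 13 internal nodes, so there are C_13 of them. So P = C_13 = 742900.
Ways to associate a product of 9 factors correspond to binary trees on 9 leaves, so the count is C_8. So Q = C_8 = 1430.
P − Q = 742900 − 1430 = 741470.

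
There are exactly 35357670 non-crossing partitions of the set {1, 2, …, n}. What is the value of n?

Non-crossing partitions of [n] are counted by C_n, and C_16 = 35357670.

16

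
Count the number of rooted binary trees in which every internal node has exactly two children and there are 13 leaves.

208012

A full binary tree with L leaves has L−1 internal nodes and is counted by C_{L−1}; L = 13 gives C_12.
C_12 = C_11 · 2(2·11+1)/(11+2) = 58786 · 46/13 = 208012.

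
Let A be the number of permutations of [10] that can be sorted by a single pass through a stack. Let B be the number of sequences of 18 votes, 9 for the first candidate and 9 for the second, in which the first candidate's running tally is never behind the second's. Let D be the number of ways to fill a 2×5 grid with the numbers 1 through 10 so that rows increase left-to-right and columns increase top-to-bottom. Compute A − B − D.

11892

Stack-sortable permutations are exactly the 231-avoiding ones, counted by C_n; here n = 10. So A = C_10 = 16796.
Reading a vote for the leader as '(' and for the other as ')' turns such a sequence into a balanced string of 9 pairs, so the count is C_9. So B = C_9 = 4862.
By the hook-length formula (or a Dyck-path bijection), SYT of shape 2×5 number C_5. So D = C_5 = 42.
A − B − D = 16796 − 4862 − 42 = 11892.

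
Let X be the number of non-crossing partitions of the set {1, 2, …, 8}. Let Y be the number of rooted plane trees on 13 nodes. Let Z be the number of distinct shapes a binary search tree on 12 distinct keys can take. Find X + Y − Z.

Non-crossing partitions of an n-element set are counted by C_n; here n = 8. So X = C_8 = 1430.
Rooted ordered (plane) trees on m nodes have m−1 edges and are counted by C_{m−1}; m = 13 gives C_12. So Y = C_12 = 208012.
There are C_n binary search tree shapes on n keys; with n = 12 that is C_12. So Z = C_12 = 208012.
X + Y − Z = 1430 + 208012 − 208012 = 1430.

1430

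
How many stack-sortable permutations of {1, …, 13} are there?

742900

Stack-sortable permutations are exactly the 231-avoiding ones, counted by C_n; here n = 13.
C_13 = 742900.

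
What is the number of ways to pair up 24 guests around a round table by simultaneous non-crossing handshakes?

Non-crossing handshake pairings of 2n people are counted by C_n; 24 people gives n = 12.
C_12 = C_11 · 2(2·11+1)/(11+2) = 58786 · 46/13 = 208012.

208012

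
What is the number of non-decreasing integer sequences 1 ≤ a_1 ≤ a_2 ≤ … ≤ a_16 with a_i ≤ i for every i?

35357670

Such sub-staircase sequences of length n are counted by C_n; here n = 16.
C_16 = C_15 · 2(2·15+1)/(15+2) = 9694845 · 62/17 = 35357670.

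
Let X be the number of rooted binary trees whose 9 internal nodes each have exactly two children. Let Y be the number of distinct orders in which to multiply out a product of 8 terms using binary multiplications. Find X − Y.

4433

Full binary trees with n internal nodes are counted by C_n; here n = 9. So X = C_9 = 4862.
Bracketing 8 factors into binary products is counted by C_{8−1} = C_7. So Y = C_7 = 429.
X − Y = 4862 − 429 = 4433.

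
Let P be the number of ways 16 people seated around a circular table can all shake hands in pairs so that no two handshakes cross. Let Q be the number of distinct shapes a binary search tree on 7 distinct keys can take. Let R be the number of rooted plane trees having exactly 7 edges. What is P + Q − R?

1430

With 16 = 2·8 people, non-crossing handshake pairings are non-crossing perfect matchings on a circle, counted by C_8. So P = C_8 = 1430.
There are C_n binary search tree shapes on n keys; with n = 7 that is C_7. So Q = C_7 = 429.
Rooted ordered trees with n edges are counted by C_n; here n = 7. So R = C_7 = 429.
P + Q − R = 1430 + 429 − 429 = 1430.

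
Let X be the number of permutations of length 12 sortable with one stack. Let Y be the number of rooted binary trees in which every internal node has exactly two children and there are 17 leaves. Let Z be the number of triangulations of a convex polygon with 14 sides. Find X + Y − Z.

35357670

Stack-sortable permutations are exactly the 231-avoiding ones, counted by C_n; here n = 12. So X = C_12 = 208012.
Full binary trees with 17 leaves have 17−1 = 16 internal nodes, so there are C_16 of them. So Y = C_16 = 35357670.
The number of triangulations of a 14-gon is the Catalan number C_12 (index = sides − 2). So Z = C_12 = 208012.
X + Y − Z = 208012 + 35357670 − 208012 = 35357670.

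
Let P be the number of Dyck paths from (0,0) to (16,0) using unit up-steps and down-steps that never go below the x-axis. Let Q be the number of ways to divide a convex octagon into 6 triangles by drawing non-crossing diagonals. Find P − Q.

A Dyck path with 8 up-steps and 8 down-steps has semilength 8, so there are C_8 of them. So P = C_8 = 1430.
A convex 8-gon is triangulated into 6 triangles, and the number of such triangulations is the Catalan number C_{8−2} = C_6. So Q = C_6 = 132.
P − Q = 1430 − 132 = 1298.

1298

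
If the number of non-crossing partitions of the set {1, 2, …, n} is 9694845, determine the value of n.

15

Non-crossing partitions of [n] are counted by C_n, and C_15 = 9694845.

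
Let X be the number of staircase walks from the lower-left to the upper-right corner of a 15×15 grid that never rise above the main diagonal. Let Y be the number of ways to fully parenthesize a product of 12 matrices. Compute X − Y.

9636059

Sub-diagonal monotone paths from (0,0) to (15,15) biject with Dyck paths of semilength 15, giving C_15. So X = C_15 = 9694845.
Ways to associate a product of 12 factors correspond to binary trees on 12 leaves, so the count is C_11. So Y = C_11 = 58786.
X − Y = 9694845 − 58786 = 9636059.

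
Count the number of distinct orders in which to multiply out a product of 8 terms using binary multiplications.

429

Bracketing 8 factors into binary products is counted by C_{8−1} = C_7.
C_7 = C(14,7)/8 = 3432/8 = 429.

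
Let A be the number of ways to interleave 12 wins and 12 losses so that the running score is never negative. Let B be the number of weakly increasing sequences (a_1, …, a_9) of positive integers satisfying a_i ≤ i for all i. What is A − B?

203150

Reading a vote for the leader as '(' and for the other as ')' turns such a sequence into a balanced string of 12 pairs, so the count is C_12. So A = C_12 = 208012.
Weakly increasing sequences with a_i ≤ i biject with Dyck paths of semilength 9, so there are C_9. So B = C_9 = 4862.
A − B = 208012 − 4862 = 203150.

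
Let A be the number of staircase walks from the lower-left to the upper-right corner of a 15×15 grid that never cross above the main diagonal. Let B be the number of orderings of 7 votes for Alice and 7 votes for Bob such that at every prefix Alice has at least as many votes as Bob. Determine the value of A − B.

Monotone paths in an n×n grid that stay weakly below the diagonal are counted by C_n; here n = 15. So A = C_15 = 9694845.
Ballot sequences with n votes each where one side never trails are Dyck words, counted by C_n; here n = 7. So B = C_7 = 429.
A − B = 9694845 − 429 = 9694416.

9694416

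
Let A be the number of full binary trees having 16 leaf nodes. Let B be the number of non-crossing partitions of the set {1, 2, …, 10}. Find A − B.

A full binary tree with L leaves has L−1 internal nodes and is counted by C_{L−1}; L = 16 gives C_15. So A = C_15 = 9694845.
Non-crossing partitions of an n-element set are counted by C_n; here n = 10. So B = C_10 = 16796.
A − B = 9694845 − 16796 = 9678049.

9678049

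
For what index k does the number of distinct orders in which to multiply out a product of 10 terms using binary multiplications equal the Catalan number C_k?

Bracketing 10 factors into binary products is counted by C_{10−1} = C_9.

9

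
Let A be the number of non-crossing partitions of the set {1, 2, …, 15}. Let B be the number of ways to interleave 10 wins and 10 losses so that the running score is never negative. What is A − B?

9678049

Non-crossing partitions of an n-element set are counted by C_n; here n = 15. So A = C_15 = 9694845.
Reading a vote for the leader as '(' and for the other as ')' turns such a sequence into a balanced string of 10 pairs, so the count is C_10. So B = C_10 = 16796.
A − B = 9694845 − 16796 = 9678049.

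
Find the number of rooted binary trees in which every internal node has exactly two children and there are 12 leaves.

58786

Full binary trees with 12 leaves have 12−1 = 11 internal nodes, so there are C_11 of them.
C_11 = C(22,11)/12 = 705432/12 = 58786.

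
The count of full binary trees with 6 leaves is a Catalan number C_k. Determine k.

A full binary tree with L leaves has L−1 internal nodes and is counted by C_{L−1}; L = 6 gives C_5.

5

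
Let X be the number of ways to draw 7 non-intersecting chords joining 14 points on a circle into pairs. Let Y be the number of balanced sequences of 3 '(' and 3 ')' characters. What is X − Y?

Pairing 14 circle points by 7 non-crossing chords gives C_7 matchings. So X = C_7 = 429.
With 3 pairs the number of balanced bracket strings is the Catalan number C_3. So Y = C_3 = 5.
X − Y = 429 − 5 = 424.

424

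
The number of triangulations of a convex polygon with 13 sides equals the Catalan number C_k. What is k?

Triangulations of a convex m-gon are counted by C_{m−2}; with m = 13 this is C_11.

11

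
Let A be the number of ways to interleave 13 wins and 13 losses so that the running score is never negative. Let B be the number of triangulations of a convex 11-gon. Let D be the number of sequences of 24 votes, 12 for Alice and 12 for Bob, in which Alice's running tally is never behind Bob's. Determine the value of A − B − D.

Reading a vote for the leader as '(' and for the other as ')' turns such a sequence into a balanced string of 13 pairs, so the count is C_13. So A = C_13 = 742900.
A convex 11-gon is triangulated into 9 triangles, and the number of such triangulations is the Catalan number C_{11−2} = C_9. So B = C_9 = 4862.
Reading a vote for the leader as '(' and for the other as ')' turns such a sequence into a balanced string of 12 pairs, so the count is C_12. So D = C_12 = 208012.
A − B − D = 742900 − 4862 − 208012 = 530026.

530026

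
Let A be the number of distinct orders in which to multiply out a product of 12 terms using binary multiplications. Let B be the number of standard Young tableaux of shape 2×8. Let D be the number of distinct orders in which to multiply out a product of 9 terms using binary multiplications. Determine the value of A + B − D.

58786

Ways to associate a product of 12 factors correspond to binary trees on 12 leaves, so the count is C_11. So A = C_11 = 58786.
By the hook-length formula (or a Dyck-path bijection), SYT of shape 2×8 number C_8. So B = C_8 = 1430.
Ways to associate a product of 9 factors correspond to binary trees on 9 leaves, so the count is C_8. So D = C_8 = 1430.
A + B − D = 58786 + 1430 − 1430 = 58786.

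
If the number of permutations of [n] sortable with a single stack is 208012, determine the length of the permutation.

12

Stack-sortable permutations of [n] are counted by C_n; 208012 = C_12.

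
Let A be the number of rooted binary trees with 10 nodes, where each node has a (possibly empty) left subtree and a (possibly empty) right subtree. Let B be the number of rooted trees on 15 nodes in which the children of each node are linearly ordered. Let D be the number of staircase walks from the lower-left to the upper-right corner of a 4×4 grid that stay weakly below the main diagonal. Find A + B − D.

Binary trees (left/right distinguished) on n nodes are counted by C_n; here n = 10. So A = C_10 = 16796.
Rooted ordered (plane) trees on m nodes have m−1 edges and are counted by C_{m−1}; m = 15 gives C_14. So B = C_14 = 2674440.
Monotone paths in an n×n grid that stay weakly below the diagonal are counted by C_n; here n = 4. So D = C_4 = 14.
A + B − D = 16796 + 2674440 − 14 = 2691222.

2691222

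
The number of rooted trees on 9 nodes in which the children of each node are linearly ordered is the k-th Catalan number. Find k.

8

Rooted ordered (plane) trees on m nodes have m−1 edges and are counted by C_{m−1}; m = 9 gives C_8.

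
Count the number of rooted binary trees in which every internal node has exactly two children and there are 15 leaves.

2674440

A full binary tree with L leaves has L−1 internal nodes and is counted by C_{L−1}; L = 15 gives C_14.
C_14 = C(28,14)/15 = 40116600/15 = 2674440.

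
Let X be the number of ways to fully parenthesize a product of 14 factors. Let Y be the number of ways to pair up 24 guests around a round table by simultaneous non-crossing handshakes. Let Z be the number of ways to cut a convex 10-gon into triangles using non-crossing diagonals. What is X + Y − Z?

Ways to associate a product of 14 factors correspond to binary trees on 14 leaves, so the count is C_13. So X = C_13 = 742900.
With 24 = 2·12 people, non-crossing handshake pairings are non-crossing perfect matchings on a circle, counted by C_12. So Y = C_12 = 208012.
The number of triangulations of a 10-gon is the Catalan number C_8 (index = sides − 2). So Z = C_8 = 1430.
X + Y − Z = 742900 + 208012 − 1430 = 949482.

949482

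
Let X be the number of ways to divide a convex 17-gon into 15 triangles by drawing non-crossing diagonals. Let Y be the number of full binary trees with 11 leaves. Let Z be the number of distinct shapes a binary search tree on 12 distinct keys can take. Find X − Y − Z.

The number of triangulations of a 17-gon is the Catalan number C_15 (index = sides − 2). So X = C_15 = 9694845.
Full binary trees with 11 leaves have 11−1 = 10 internal nodes, so there are C_10 of them. So Y = C_10 = 16796.
There are C_n binary search tree shapes on n keys; with n = 12 that is C_12. So Z = C_12 = 208012.
X − Y − Z = 9694845 − 16796 − 208012 = 9470037.

9470037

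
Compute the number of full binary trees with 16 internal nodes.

35357670

The number of full binary trees on 16 internal nodes is the Catalan number C_16.
C_16 = C(32,16)/17 = 601080390/17 = 35357670.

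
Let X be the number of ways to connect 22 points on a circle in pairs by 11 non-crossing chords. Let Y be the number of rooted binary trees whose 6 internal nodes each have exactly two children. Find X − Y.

Pairing 22 circle points by 11 non-crossing chords gives C_11 matchings. So X = C_11 = 58786.
The number of full binary trees on 6 internal nodes is the Catalan number C_6. So Y = C_6 = 132.
X − Y = 58786 − 132 = 58654.

58654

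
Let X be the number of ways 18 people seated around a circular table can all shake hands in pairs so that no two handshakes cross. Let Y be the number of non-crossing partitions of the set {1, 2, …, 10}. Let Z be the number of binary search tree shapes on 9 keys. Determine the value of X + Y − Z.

16796

With 18 = 2·9 people, non-crossing handshake pairings are non-crossing perfect matchings on a circle, counted by C_9. So X = C_9 = 4862.
Non-crossing partitions of an n-element set are counted by C_n; here n = 10. So Y = C_10 = 16796.
There are C_n binary search tree shapes on n keys; with n = 9 that is C_9. So Z = C_9 = 4862.
X + Y − Z = 4862 + 16796 − 4862 = 16796.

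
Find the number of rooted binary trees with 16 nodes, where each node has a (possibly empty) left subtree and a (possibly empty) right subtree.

35357670

Rooted binary trees with 16 nodes (each child slot possibly empty) number C_16.
C_16 = C_15 · 2(2·15+1)/(15+2) = 9694845 · 62/17 = 35357670.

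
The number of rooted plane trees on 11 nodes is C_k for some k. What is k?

10

Rooted ordered (plane) trees on m nodes have m−1 edges and are counted by C_{m−1}; m = 11 gives C_10.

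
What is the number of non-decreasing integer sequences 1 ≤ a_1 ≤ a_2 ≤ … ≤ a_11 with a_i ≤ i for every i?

Such sub-staircase sequences of length n are counted by C_n; here n = 11.
C_11 = 58786.

58786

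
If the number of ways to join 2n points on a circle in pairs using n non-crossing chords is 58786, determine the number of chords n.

Non-crossing pairings of 2n points on a circle are counted by C_n; 58786 = C_11.

11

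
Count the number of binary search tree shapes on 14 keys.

Binary trees (left/right distinguished) on n nodes are counted by C_n; here n = 14.
C_14 = 2674440.

2674440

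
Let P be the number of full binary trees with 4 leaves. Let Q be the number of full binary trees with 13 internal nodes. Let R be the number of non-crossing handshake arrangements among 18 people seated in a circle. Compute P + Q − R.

Full binary trees with 4 leaves have 4−1 = 3 internal nodes, so there are C_3 of them. So P = C_3 = 5.
The number of full binary trees on 13 internal nodes is the Catalan number C_13. So Q = C_13 = 742900.
Non-crossing handshake pairings of 2n people are counted by C_n; 18 people gives n = 9. So R = C_9 = 4862.
P + Q − R = 5 + 742900 − 4862 = 738043.

738043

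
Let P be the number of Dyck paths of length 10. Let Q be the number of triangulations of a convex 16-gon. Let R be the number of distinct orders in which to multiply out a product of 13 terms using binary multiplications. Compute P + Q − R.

2466470

Paths of 5 up- and 5 down-steps that never dip below the axis are Dyck paths; their count is C_5. So P = C_5 = 42.
A convex 16-gon is triangulated into 14 triangles, and the number of such triangulations is the Catalan number C_{16−2} = C_14. So Q = C_14 = 2674440.
Bracketing 13 factors into binary products is counted by C_{13−1} = C_12. So R = C_12 = 208012.
P + Q − R = 42 + 2674440 − 208012 = 2466470.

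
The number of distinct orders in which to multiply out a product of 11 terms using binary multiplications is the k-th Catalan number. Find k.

Ways to associate a product of 11 factors correspond to binary trees on 11 leaves, so the count is C_10.

10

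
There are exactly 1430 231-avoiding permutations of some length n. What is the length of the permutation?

Permutations of [n] avoiding a fixed length-3 pattern are counted by C_n. Since C_8 = 1430, the index is 8.

8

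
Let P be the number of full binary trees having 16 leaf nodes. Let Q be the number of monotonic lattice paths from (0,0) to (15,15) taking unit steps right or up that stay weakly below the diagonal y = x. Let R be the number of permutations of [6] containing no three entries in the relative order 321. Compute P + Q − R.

19389558

Full binary trees with 16 leaves have 16−1 = 15 internal nodes, so there are C_15 of them. So P = C_15 = 9694845.
Sub-diagonal monotone paths from (0,0) to (15,15) biject with Dyck paths of semilength 15, giving C_15. So Q = C_15 = 9694845.
For any fixed pattern of length 3, the pattern-avoiding permutations of [6] number C_6. So R = C_6 = 132.
P + Q − R = 9694845 + 9694845 − 132 = 19389558.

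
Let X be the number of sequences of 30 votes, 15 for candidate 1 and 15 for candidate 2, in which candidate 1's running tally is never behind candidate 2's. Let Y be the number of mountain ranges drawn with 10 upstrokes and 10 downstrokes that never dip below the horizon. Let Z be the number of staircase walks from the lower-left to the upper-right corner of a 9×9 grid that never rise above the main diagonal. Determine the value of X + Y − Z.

9706779

Ballot sequences with n votes each where one side never trails are Dyck words, counted by C_n; here n = 15. So X = C_15 = 9694845.
Dyck paths of semilength n (length 2n) are counted by C_n; here n = 10. So Y = C_10 = 16796.
Monotone paths in an n×n grid that stay weakly below the diagonal are counted by C_n; here n = 9. So Z = C_9 = 4862.
X + Y − Z = 9694845 + 16796 − 4862 = 9706779.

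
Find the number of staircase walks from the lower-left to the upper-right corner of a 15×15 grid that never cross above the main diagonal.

Sub-diagonal monotone paths from (0,0) to (15,15) biject with Dyck paths of semilength 15, giving C_15.
C_15 = C(30,15)/16 = 155117520/16 = 9694845.

9694845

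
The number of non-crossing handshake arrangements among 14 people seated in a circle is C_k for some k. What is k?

With 14 = 2·7 people, non-crossing handshake pairings are non-crossing perfect matchings on a circle, counted by C_7.

7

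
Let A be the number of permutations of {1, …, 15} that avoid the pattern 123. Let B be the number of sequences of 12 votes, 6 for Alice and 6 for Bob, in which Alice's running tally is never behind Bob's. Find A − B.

9694713

For any fixed pattern of length 3, the pattern-avoiding permutations of [15] number C_15. So A = C_15 = 9694845.
Reading a vote for the leader as '(' and for the other as ')' turns such a sequence into a balanced string of 6 pairs, so the count is C_6. So B = C_6 = 132.
A − B = 9694845 − 132 = 9694713.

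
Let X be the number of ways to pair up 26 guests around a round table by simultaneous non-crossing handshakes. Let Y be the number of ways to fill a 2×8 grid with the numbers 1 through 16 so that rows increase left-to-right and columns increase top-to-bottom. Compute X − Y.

With 26 = 2·13 people, non-crossing handshake pairings are non-crossing perfect matchings on a circle, counted by C_13. So X = C_13 = 742900.
By the hook-length formula (or a Dyck-path bijection), SYT of shape 2×8 number C_8. So Y = C_8 = 1430.
X − Y = 742900 − 1430 = 741470.

741470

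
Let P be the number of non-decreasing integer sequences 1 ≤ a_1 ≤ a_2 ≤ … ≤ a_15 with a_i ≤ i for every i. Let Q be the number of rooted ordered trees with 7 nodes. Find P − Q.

9694713

Such sub-staircase sequences of length n are counted by C_n; here n = 15. So P = C_15 = 9694845.
Rooted ordered (plane) trees on m nodes have m−1 edges and are counted by C_{m−1}; m = 7 gives C_6. So Q = C_6 = 132.
P − Q = 9694845 − 132 = 9694713.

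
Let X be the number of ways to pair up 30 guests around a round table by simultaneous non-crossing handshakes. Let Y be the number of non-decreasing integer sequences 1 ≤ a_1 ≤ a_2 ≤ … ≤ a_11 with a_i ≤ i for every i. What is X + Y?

Non-crossing handshake pairings of 2n people are counted by C_n; 30 people gives n = 15. So X = C_15 = 9694845.
Such sub-staircase sequences of length n are counted by C_n; here n = 11. So Y = C_11 = 58786.
X + Y = 9694845 + 58786 = 9753631.

9753631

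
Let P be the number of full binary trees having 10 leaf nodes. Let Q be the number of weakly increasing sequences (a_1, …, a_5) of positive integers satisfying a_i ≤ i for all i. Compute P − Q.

4820

Full binary trees with 10 leaves have 10−1 = 9 internal nodes, so there are C_9 of them. So P = C_9 = 4862.
Weakly increasing sequences with a_i ≤ i biject with Dyck paths of semilength 5, so there are C_5. So Q = C_5 = 42.
P − Q = 4862 − 42 = 4820.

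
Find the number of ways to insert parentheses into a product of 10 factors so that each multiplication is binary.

Bracketing 10 factors into binary products is counted by C_{10−1} = C_9.
C_9 = C(18,9)/10 = 48620/10 = 4862.

4862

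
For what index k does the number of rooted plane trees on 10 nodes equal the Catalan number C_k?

A rooted plane tree on 10 nodes has 9 edges, and such trees are counted by C_9.

9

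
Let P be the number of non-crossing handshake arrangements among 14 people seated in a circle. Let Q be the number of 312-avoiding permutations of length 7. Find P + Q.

858

With 14 = 2·7 people, non-crossing handshake pairings are non-crossing perfect matchings on a circle, counted by C_7. So P = C_7 = 429.
For any fixed pattern of length 3, the pattern-avoiding permutations of [7] number C_7. So Q = C_7 = 429.
P + Q = 429 + 429 = 858.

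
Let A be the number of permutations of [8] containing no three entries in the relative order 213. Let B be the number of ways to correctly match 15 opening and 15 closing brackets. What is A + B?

9696275

Permutations of [n] avoiding any single length-3 pattern are counted by C_n; here n = 8. So A = C_8 = 1430.
With 15 pairs the number of balanced bracket strings is the Catalan number C_15. So B = C_15 = 9694845.
A + B = 1430 + 9694845 = 9696275.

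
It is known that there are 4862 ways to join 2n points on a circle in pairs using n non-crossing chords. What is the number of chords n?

9

Non-crossing pairings of 2n points on a circle are counted by C_n, and C_9 = 4862.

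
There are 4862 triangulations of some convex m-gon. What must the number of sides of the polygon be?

Triangulations of a convex m-gon are counted by C_{m−2}; 4862 = C_9.
So m − 2 = 9, giving m = 11 sides.

11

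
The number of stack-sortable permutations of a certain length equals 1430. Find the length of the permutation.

8

Stack-sortable permutations of [n] are counted by C_n; 1430 = C_8.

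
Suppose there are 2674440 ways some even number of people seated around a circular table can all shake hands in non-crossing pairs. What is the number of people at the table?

28

Non-crossing handshake pairings of 2n people are counted by C_n. The Catalan number equal to 2674440 is C_14.
So n = 14, and there are 2n = 28 people.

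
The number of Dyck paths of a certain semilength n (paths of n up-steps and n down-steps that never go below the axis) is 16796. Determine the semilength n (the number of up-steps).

10

Dyck paths of semilength n are counted by C_n. The Catalan number equal to 16796 is C_10.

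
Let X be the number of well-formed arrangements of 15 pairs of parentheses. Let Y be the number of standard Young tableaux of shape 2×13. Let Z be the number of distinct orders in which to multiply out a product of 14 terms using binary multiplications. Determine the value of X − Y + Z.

A balanced arrangement of 15 bracket pairs is a Dyck word of semilength 15, so the count is C_15. So X = C_15 = 9694845.
Standard Young tableaux of shape 2×n are counted by C_n; here n = 13. So Y = C_13 = 742900.
Bracketing 14 factors into binary products is counted by C_{14−1} = C_13. So Z = C_13 = 742900.
X − Y + Z = 9694845 − 742900 + 742900 = 9694845.

9694845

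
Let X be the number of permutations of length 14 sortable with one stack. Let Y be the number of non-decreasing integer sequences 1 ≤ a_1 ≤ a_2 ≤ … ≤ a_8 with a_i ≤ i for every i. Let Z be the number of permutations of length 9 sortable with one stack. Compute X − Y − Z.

By Knuth's characterisation, the stack-sortable permutations of length 14 are the 231-avoiders, numbering C_14. So X = C_14 = 2674440.
Such sub-staircase sequences of length n are counted by C_n; here n = 8. So Y = C_8 = 1430.
By Knuth's characterisation, the stack-sortable permutations of length 9 are the 231-avoiders, numbering C_9. So Z = C_9 = 4862.
X − Y − Z = 2674440 − 1430 − 4862 = 2668148.

2668148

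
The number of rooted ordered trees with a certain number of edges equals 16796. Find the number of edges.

Rooted ordered trees with n edges are counted by C_n. Since C_10 = 16796, the index is 10.

10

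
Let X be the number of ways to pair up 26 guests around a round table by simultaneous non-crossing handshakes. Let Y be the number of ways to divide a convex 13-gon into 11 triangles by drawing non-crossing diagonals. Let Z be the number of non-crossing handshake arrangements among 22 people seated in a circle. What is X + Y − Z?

With 26 = 2·13 people, non-crossing handshake pairings are non-crossing perfect matchings on a circle, counted by C_13. So X = C_13 = 742900.
Triangulations of a convex m-gon are counted by C_{m−2}; with m = 13 this is C_11. So Y = C_11 = 58786.
Non-crossing handshake pairings of 2n people are counted by C_n; 22 people gives n = 11. So Z = C_11 = 58786.
X + Y − Z = 742900 + 58786 − 58786 = 742900.

742900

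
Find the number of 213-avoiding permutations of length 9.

For any fixed pattern of length 3, the pattern-avoiding permutations of [9] number C_9.
C_9 = C(18,9)/10 = 48620/10 = 4862.

4862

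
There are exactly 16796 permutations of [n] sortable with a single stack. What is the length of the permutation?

10

Stack-sortable permutations of [n] are counted by C_n. Since C_10 = 16796, the index is 10.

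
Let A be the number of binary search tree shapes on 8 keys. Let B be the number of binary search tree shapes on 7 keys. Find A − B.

1001

There are C_n binary search tree shapes on n keys; with n = 8 that is C_8. So A = C_8 = 1430.
There are C_n binary search tree shapes on n keys; with n = 7 that is C_7. So B = C_7 = 429.
A − B = 1430 − 429 = 1001.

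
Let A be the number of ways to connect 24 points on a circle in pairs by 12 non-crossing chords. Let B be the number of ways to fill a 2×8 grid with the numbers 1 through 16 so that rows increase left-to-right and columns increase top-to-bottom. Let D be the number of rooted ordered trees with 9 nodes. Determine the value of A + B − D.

208012

Non-crossing perfect matchings of 2n points on a circle are counted by C_n; with 24 points, n = 12. So A = C_12 = 208012.
Standard Young tableaux of shape 2×n are counted by C_n; here n = 8. So B = C_8 = 1430.
Rooted ordered (plane) trees on m nodes have m−1 edges and are counted by C_{m−1}; m = 9 gives C_8. So D = C_8 = 1430.
A + B − D = 208012 + 1430 − 1430 = 208012.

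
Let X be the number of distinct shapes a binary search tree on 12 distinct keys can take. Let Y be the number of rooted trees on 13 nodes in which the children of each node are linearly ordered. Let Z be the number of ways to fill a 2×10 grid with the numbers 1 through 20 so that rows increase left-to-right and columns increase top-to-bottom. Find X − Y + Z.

Binary trees (left/right distinguished) on n nodes are counted by C_n; here n = 12. So X = C_12 = 208012.
A rooted plane tree on 13 nodes has 12 edges, and such trees are counted by C_12. So Y = C_12 = 208012.
Standard Young tableaux of shape 2×n are counted by C_n; here n = 10. So Z = C_10 = 16796.
X − Y + Z = 208012 − 208012 + 16796 = 16796.

16796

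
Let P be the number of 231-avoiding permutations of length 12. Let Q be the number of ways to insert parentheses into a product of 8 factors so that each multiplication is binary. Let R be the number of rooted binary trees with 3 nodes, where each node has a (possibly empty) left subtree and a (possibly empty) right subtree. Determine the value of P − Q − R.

207578

For any fixed pattern of length 3, the pattern-avoiding permutations of [12] number C_12. So P = C_12 = 208012.
Bracketing 8 factors into binary products is counted by C_{8−1} = C_7. So Q = C_7 = 429.
There are C_n binary search tree shapes on n keys; with n = 3 that is C_3. So R = C_3 = 5.
P − Q − R = 208012 − 429 − 5 = 207578.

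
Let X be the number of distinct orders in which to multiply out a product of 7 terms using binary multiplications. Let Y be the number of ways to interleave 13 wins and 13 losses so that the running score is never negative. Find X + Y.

Bracketing 7 factors into binary products is counted by C_{7−1} = C_6. So X = C_6 = 132.
Ballot sequences with n votes each where one side never trails are Dyck words, counted by C_n; here n = 13. So Y = C_13 = 742900.
X + Y = 132 + 742900 = 743032.

743032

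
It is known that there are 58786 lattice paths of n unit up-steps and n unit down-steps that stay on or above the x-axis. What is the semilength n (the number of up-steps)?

Dyck paths of semilength n are counted by C_n. The Catalan number equal to 58786 is C_11.

11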